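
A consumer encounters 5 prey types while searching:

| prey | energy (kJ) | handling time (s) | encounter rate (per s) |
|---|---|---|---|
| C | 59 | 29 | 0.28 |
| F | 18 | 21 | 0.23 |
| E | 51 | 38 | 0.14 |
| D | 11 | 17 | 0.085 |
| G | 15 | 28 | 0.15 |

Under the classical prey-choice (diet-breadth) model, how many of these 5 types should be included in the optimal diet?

Profitabilities (E/h, kJ/s): C 2.03, E 1.34, F 0.857, D 0.647, G 0.536. Add prey in this order while the next type's profitability exceeds the intake rate on those already taken.
Rate on top 1: 1.811. E: 1.34 < 1.811 → exclude; stop.
Optimal diet: C — 1 of 5 types.

1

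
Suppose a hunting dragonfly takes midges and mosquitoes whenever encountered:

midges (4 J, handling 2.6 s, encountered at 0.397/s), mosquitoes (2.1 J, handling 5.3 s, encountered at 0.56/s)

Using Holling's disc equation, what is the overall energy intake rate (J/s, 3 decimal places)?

R = (0.397×4 + 0.56×2.1) / (1 + 0.397×2.6 + 0.56×5.3) = 2.764/5 = 0.5528 J/s.

0.553 J/s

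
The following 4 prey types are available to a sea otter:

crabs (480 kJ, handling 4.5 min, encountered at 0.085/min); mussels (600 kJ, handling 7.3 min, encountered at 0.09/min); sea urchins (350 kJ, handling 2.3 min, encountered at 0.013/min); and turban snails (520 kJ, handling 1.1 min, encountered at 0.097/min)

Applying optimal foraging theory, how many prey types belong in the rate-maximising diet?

4

Profitabilities (E/h, kJ/min): turban snails 473, sea urchins 152, crabs 107, mussels 82.2. Add prey in this order while the next type's profitability exceeds the intake rate on those already taken.
Rate on top 1: 45.58. sea urchins: 152 > 45.58 → include.
Rate on top 2: 48.38. crabs: 107 > 48.38 → include.
Rate on top 3: 63.06. mussels: 82.2 > 63.06 → include.
Optimal diet: turban snails, sea urchins, crabs, mussels — 4 of 4 types.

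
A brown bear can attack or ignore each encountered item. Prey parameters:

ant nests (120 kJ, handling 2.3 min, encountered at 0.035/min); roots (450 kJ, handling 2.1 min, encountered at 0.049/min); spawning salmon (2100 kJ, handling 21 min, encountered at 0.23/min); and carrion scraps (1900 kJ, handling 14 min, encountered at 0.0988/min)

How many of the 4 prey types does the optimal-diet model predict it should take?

E/h in descending order: roots 214, carrion scraps 136, spawning salmon 100, ant nests 52.2 kJ/min. The optimal diet is the largest prefix of this list for which every included type satisfies E_i/h_i > R on the types above it.
Rate on top 1: 19.99. carrion scraps: 136 > 19.99 → include.
Rate on top 2: 84.38. spawning salmon: 100 > 84.38 → include.
Rate on top 3: 94.69. ant nests: 52.2 < 94.69 → exclude; stop.
Optimal diet: roots, carrion scraps, spawning salmon — 3 of 4 types.

3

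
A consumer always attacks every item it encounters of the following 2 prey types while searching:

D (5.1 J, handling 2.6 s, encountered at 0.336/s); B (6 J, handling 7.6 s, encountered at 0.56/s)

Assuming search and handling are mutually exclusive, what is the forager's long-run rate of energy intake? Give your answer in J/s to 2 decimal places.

R = (0.336×5.1 + 0.56×6) / (1 + 0.336×2.6 + 0.56×7.6) = 5.074/6.13 = 0.8277 J/s.

0.83 J/s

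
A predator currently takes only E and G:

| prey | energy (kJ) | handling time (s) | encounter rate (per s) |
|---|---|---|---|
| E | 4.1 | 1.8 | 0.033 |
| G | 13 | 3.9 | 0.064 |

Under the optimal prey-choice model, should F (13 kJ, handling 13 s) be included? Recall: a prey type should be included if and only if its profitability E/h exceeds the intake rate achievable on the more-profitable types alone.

Current rate: (0.033×4.1 + 0.064×13)/(1 + 0.033×1.8 + 0.064×3.9) = 0.739 kJ/s.
Profitability of F: 13/13 = 1 kJ/s.
Since 1 > R, including F increases the long-run rate.

Yes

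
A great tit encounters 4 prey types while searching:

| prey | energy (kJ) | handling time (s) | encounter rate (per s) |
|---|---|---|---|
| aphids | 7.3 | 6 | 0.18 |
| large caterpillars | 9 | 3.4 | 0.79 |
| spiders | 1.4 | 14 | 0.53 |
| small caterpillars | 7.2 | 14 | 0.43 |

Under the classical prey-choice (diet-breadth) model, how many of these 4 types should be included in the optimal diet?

Profitabilities (E/h, kJ/s): large caterpillars 2.65, aphids 1.22, small caterpillars 0.514, spiders 0.1. Add prey in this order while the next type's profitability exceeds the intake rate on those already taken.
Rate on top 1: 1.929. aphids: 1.22 < 1.929 → exclude; stop.
Optimal diet: large caterpillars — 1 of 4 types.

1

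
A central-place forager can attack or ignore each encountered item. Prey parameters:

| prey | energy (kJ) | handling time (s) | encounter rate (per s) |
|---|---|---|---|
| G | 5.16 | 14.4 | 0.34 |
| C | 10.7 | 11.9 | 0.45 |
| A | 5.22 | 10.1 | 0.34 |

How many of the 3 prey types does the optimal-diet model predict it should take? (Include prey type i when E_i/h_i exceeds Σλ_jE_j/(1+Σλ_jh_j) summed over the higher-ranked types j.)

Rank by E/h (kJ/s): C 0.899, A 0.517, G 0.358. Include each in turn until the next type's E/h falls below the running intake rate.
Rate on top 1: 0.7577. A: 0.517 < 0.7577 → exclude; stop.
Optimal diet: C — 1 of 3 types.

1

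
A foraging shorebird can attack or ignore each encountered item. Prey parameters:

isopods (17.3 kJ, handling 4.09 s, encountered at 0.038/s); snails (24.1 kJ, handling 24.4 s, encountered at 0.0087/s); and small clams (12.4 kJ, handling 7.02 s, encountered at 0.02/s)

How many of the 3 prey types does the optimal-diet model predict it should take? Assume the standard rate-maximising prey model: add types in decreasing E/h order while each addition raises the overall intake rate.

3

Rank by E/h (kJ/s): isopods 4.23, small clams 1.77, snails 0.988. Include each in turn until the next type's E/h falls below the running intake rate.
Rate on top 1: 0.569. small clams: 1.77 > 0.569 → include.
Rate on top 2: 0.6987. snails: 0.988 > 0.6987 → include.
Optimal diet: isopods, small clams, snails — 3 of 3 types.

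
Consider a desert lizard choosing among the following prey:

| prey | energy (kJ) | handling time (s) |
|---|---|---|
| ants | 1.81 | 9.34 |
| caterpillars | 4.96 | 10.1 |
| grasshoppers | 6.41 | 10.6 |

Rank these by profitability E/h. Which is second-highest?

caterpillars

Profitability E/h (kJ/s): ants = 1.81/9.34 = 0.194, caterpillars = 4.96/10.1 = 0.491, grasshoppers = 6.41/10.6 = 0.605.
Ranked: grasshoppers > caterpillars > ants.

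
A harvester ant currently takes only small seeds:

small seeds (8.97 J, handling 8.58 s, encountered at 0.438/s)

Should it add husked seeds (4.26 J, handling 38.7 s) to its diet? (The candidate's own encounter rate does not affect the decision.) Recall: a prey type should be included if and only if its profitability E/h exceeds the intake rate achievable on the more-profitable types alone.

No

Intake rate on the current diet: R = (0.438×8.97) / (1 + 0.438×8.58) = 3.929/4.758 = 0.8257 J/s.
Profitability of husked seeds: 4.26/38.7 = 0.1101 J/s.
Since 0.1101 < R, time spent handling husked seeds is better spent searching.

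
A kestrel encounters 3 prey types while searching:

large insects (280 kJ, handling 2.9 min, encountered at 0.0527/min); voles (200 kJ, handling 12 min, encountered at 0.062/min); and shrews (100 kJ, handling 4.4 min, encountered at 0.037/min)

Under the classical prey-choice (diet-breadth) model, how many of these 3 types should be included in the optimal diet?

3

Rank by E/h (kJ/min): large insects 96.6, shrews 22.7, voles 16.7. Include each in turn until the next type's E/h falls below the running intake rate.
Rate on top 1: 12.8. shrews: 22.7 > 12.8 → include.
Rate on top 2: 14.03. voles: 16.7 > 14.03 → include.
Optimal diet: large insects, shrews, voles — 3 of 3 types.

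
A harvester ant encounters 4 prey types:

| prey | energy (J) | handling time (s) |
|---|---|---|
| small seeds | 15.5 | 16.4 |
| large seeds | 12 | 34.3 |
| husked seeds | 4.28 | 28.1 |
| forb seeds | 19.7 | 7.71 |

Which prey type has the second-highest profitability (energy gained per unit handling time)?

In descending order of E/h:
forb seeds: 19.7/7.71 = 2.56 J/s
small seeds: 15.5/16.4 = 0.945 J/s
large seeds: 12/34.3 = 0.35 J/s
husked seeds: 4.28/28.1 = 0.152 J/s

small seeds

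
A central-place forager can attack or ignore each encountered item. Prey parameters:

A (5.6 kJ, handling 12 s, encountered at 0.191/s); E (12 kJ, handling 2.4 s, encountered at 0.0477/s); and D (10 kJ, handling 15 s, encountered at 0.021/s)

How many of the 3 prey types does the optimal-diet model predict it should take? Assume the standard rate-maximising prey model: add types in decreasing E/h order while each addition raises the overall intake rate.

2

Profitabilities (E/h, kJ/s): E 5, D 0.667, A 0.467. Add prey in this order while the next type's profitability exceeds the intake rate on those already taken.
Rate on top 1: 0.5136. D: 0.667 > 0.5136 → include.
Rate on top 2: 0.5473. A: 0.467 < 0.5473 → exclude; stop.
Optimal diet: E, D — 2 of 3 types.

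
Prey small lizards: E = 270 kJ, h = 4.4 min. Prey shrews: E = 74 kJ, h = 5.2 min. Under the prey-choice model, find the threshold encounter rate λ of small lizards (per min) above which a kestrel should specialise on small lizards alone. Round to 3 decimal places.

0.069 per min

At the threshold, the rate on small lizards alone equals the profitability of shrews: λ·270/(1 + λ·4.4) = 74/5.2 = 14.23.
Rearranging, λ(270 − 14.23×4.4) = 14.23, so λ = 14.23/207.4 = 0.06862 per min.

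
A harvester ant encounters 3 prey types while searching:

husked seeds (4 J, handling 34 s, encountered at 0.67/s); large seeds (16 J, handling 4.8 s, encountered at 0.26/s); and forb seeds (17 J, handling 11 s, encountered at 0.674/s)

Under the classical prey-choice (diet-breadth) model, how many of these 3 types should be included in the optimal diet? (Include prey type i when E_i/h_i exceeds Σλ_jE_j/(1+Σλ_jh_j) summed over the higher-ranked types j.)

1

E/h in descending order: large seeds 3.33, forb seeds 1.55, husked seeds 0.118 J/s. The optimal diet is the largest prefix of this list for which every included type satisfies E_i/h_i > R on the types above it.
Rate on top 1: 1.851. forb seeds: 1.55 < 1.851 → exclude; stop.
Optimal diet: large seeds — 1 of 3 types.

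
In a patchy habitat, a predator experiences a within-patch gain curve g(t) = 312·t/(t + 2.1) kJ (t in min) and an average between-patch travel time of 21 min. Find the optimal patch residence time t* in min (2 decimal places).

6.64 min

Optimal t* satisfies g'(t*) = g(t*)/(T + t*).
g'(t) = 312·2.1/(t + 2.1)². Setting 312·2.1/(t+2.1)² = 312t/[(t+2.1)(21+t)] gives 2.1(21+t) = t(t+2.1), so t² = 2.1×21 = 44.1.
t* = √44.1 = 6.641 min.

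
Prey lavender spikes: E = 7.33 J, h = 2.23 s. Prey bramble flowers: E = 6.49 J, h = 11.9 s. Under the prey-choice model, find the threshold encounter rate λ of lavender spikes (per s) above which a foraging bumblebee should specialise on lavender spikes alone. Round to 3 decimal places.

The zero-one rule: include bramble flowers iff E₂/h₂ > λE₁/(1+λh₁). Equality gives the switch point.
λE₁h₂ = E₂ + λE₂h₁ ⇒ λ = E₂/(E₁h₂ − E₂h₁) = 6.49/(87.23 − 14.47) = 0.0892 per s.

0.089 per s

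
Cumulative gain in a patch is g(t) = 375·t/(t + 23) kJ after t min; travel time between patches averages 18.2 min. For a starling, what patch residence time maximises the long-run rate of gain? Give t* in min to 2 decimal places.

Maximise g(t)/(T+t): set derivative to zero → g'(t)(T+t) = g(t).
g'(t) = 375·23/(t + 23)². Setting 375·23/(t+23)² = 375t/[(t+23)(18.2+t)] gives 23(18.2+t) = t(t+23), so t² = 23×18.2 = 418.6.
t* = √418.6 = 20.46 min.

20.46 min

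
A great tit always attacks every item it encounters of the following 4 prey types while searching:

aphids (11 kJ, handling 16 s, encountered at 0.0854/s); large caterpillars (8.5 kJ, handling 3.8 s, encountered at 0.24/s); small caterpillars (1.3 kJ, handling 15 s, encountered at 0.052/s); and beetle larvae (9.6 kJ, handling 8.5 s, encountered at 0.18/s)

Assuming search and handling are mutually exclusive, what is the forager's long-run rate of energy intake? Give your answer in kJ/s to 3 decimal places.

0.854 kJ/s

R = Σλ_iE_i / (1 + Σλ_ih_i)
Numerator: 0.0854×11 + 0.24×8.5 + 0.052×1.3 + 0.18×9.6 = 4.775
Denominator: 1 + 0.0854×16 + 0.24×3.8 + 0.052×15 + 0.18×8.5 = 5.588
R = 4.775/5.588 = 0.8544 kJ/s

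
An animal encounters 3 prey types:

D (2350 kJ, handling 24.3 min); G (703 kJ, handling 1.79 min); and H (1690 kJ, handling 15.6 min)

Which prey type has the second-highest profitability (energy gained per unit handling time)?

H

In descending order of E/h:
G: 703/1.79 = 393 kJ/min
H: 1690/15.6 = 108 kJ/min
D: 2350/24.3 = 96.7 kJ/min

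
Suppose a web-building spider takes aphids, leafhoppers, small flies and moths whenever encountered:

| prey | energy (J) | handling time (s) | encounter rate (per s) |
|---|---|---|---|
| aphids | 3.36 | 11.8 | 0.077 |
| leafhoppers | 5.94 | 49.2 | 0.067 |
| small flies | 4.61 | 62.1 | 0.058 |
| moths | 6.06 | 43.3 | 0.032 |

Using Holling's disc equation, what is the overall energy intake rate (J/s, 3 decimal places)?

Energy encountered per unit search time: 0.077×3.36 + 0.067×5.94 + 0.058×4.61 + 0.032×6.06 = 1.118 J/s.
Handling time per unit search time: 0.077×11.8 + 0.067×49.2 + 0.058×62.1 + 0.032×43.3 = 9.192.
Rate = 1.118/(1 + 9.192) = 0.1097 J/s.

0.110 J/s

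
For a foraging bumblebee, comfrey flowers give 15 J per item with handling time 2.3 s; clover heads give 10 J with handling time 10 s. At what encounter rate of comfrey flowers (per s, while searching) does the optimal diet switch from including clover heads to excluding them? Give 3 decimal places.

0.079 per s

At the threshold, the rate on comfrey flowers alone equals the profitability of clover heads: λ·15/(1 + λ·2.3) = 10/10 = 1.
Rearranging, λ(15 − 1×2.3) = 1, so λ = 1/12.7 = 0.07874 per s.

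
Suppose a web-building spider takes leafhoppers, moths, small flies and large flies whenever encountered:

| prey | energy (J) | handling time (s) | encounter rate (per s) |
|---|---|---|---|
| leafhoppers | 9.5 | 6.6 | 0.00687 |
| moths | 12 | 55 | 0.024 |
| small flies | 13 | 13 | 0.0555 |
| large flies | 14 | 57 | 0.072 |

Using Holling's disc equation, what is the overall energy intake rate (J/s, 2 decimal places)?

R = (0.00687×9.5 + 0.024×12 + 0.0555×13 + 0.072×14) / (1 + 0.00687×6.6 + 0.024×55 + 0.0555×13 + 0.072×57) = 2.083/7.191 = 0.2896 J/s.

0.29 J/s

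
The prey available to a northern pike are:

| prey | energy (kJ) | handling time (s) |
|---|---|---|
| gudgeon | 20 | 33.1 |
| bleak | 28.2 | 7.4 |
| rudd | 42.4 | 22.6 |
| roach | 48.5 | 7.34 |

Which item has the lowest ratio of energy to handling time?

Profitability E/h (kJ/s): gudgeon = 20/33.1 = 0.604, bleak = 28.2/7.4 = 3.81, rudd = 42.4/22.6 = 1.88, roach = 48.5/7.34 = 6.61.
Ranked: roach > bleak > rudd > gudgeon.

gudgeon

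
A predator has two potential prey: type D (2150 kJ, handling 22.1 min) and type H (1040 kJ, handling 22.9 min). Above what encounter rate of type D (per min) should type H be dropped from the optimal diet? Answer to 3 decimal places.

The zero-one rule: include type H iff E₂/h₂ > λE₁/(1+λh₁). Equality gives the switch point.
λE₁h₂ = E₂ + λE₂h₁ ⇒ λ = E₂/(E₁h₂ − E₂h₁) = 1040/(4.924e+04 − 2.298e+04) = 0.03962 per min.

0.040 per min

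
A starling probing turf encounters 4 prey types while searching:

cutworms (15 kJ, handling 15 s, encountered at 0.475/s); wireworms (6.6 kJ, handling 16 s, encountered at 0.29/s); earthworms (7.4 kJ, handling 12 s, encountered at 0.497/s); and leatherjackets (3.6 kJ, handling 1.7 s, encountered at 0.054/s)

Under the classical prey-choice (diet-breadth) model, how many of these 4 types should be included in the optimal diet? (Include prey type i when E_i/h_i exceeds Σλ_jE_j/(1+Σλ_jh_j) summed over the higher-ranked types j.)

Profitabilities (E/h, kJ/s): leatherjackets 2.12, cutworms 1, earthworms 0.617, wireworms 0.412. Add prey in this order while the next type's profitability exceeds the intake rate on those already taken.
Rate on top 1: 0.1781. cutworms: 1 > 0.1781 → include.
Rate on top 2: 0.8908. earthworms: 0.617 < 0.8908 → exclude; stop.
Optimal diet: leatherjackets, cutworms — 2 of 4 types.

2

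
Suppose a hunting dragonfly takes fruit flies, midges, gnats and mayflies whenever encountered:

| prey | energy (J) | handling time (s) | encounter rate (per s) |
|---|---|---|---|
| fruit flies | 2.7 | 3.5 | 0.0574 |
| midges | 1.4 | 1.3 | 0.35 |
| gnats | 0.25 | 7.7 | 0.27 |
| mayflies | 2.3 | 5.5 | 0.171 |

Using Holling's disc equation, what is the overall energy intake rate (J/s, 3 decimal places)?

0.237 J/s

R = (0.0574×2.7 + 0.35×1.4 + 0.27×0.25 + 0.171×2.3) / (1 + 0.0574×3.5 + 0.35×1.3 + 0.27×7.7 + 0.171×5.5) = 1.106/4.675 = 0.2365 J/s.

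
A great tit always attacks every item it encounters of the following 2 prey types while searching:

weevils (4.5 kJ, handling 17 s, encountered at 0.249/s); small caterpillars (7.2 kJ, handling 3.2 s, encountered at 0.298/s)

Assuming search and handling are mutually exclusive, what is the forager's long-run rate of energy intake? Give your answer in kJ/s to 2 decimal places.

0.53 kJ/s

Energy encountered per unit search time: 0.249×4.5 + 0.298×7.2 = 3.266 kJ/s.
Handling time per unit search time: 0.249×17 + 0.298×3.2 = 5.187.
Rate = 3.266/(1 + 5.187) = 0.5279 kJ/s.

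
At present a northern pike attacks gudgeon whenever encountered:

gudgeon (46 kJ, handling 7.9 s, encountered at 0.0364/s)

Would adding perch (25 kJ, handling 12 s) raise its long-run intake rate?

Intake rate on the current diet: R = (0.0364×46) / (1 + 0.0364×7.9) = 1.674/1.288 = 1.3 kJ/s.
perch: E/h = 25/12 = 2.083 kJ/s.
Since 2.083 > R, including perch increases the long-run rate.

Yes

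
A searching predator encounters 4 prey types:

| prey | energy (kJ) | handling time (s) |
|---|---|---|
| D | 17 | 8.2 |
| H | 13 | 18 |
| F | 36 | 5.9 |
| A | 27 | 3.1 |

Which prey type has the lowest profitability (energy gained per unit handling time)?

Profitability E/h (kJ/s): D = 17/8.2 = 2.07, H = 13/18 = 0.722, F = 36/5.9 = 6.1, A = 27/3.1 = 8.71.
Ranked: A > F > D > H.

H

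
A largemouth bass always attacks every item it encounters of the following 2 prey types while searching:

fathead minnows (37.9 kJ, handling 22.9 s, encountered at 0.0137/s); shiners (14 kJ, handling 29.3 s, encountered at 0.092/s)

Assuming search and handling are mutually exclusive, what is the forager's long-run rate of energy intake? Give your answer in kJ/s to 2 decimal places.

R = Σλ_iE_i / (1 + Σλ_ih_i)
Numerator: 0.0137×37.9 + 0.092×14 = 1.807
Denominator: 1 + 0.0137×22.9 + 0.092×29.3 = 4.009
R = 1.807/4.009 = 0.4508 kJ/s

0.45 kJ/s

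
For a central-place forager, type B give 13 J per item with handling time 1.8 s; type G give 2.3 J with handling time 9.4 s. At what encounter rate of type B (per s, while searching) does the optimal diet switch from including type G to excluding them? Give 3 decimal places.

0.019 per s

At the threshold, the rate on type B alone equals the profitability of type G: λ·13/(1 + λ·1.8) = 2.3/9.4 = 0.2447.
Rearranging, λ(13 − 0.2447×1.8) = 0.2447, so λ = 0.2447/12.56 = 0.01948 per s.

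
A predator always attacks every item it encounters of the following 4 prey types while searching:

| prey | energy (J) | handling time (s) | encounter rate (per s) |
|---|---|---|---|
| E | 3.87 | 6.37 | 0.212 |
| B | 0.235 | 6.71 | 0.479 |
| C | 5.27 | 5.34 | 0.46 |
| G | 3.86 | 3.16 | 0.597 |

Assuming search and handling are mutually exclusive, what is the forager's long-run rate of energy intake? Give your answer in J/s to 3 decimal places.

0.571 J/s

Energy encountered per unit search time: 0.212×3.87 + 0.479×0.235 + 0.46×5.27 + 0.597×3.86 = 5.662 J/s.
Handling time per unit search time: 0.212×6.37 + 0.479×6.71 + 0.46×5.34 + 0.597×3.16 = 8.907.
Rate = 5.662/(1 + 8.907) = 0.5715 J/s.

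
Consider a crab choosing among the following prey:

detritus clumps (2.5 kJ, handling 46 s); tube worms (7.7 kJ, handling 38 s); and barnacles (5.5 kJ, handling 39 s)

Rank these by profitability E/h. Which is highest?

Profitability E/h (kJ/s): detritus clumps = 2.5/46 = 0.0543, tube worms = 7.7/38 = 0.203, barnacles = 5.5/39 = 0.141.
Ranked: tube worms > barnacles > detritus clumps.

tube worms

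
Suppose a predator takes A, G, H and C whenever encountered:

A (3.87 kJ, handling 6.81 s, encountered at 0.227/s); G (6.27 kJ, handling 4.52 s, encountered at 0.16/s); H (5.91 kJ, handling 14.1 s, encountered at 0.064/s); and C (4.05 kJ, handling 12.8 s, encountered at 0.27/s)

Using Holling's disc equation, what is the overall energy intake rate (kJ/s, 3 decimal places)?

0.440 kJ/s

R = Σλ_iE_i / (1 + Σλ_ih_i)
Numerator: 0.227×3.87 + 0.16×6.27 + 0.064×5.91 + 0.27×4.05 = 3.353
Denominator: 1 + 0.227×6.81 + 0.16×4.52 + 0.064×14.1 + 0.27×12.8 = 7.627
R = 3.353/7.627 = 0.4397 kJ/s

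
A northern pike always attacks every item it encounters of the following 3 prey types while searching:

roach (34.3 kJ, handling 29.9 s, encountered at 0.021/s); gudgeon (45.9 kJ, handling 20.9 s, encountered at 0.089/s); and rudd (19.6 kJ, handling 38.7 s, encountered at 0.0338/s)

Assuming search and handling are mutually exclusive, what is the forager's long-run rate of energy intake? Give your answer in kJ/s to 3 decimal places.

1.140 kJ/s

Energy encountered per unit search time: 0.021×34.3 + 0.089×45.9 + 0.0338×19.6 = 5.468 kJ/s.
Handling time per unit search time: 0.021×29.9 + 0.089×20.9 + 0.0338×38.7 = 3.796.
Rate = 5.468/(1 + 3.796) = 1.14 kJ/s.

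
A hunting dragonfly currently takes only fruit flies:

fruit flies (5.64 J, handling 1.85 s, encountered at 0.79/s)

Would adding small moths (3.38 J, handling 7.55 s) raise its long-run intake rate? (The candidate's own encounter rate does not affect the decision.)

Current rate: (0.79×5.64)/(1 + 0.79×1.85) = 1.81 J/s.
Profitability of small moths: 3.38/7.55 = 0.4477 J/s.
0.4477 < 1.81, so adding small moths would lower the average — exclude it.

No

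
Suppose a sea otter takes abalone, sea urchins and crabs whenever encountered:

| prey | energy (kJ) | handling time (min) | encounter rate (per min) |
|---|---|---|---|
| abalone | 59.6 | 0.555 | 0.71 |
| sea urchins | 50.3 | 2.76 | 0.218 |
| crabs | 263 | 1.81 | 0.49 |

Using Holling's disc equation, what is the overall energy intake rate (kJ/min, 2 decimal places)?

R = Σλ_iE_i / (1 + Σλ_ih_i)
Numerator: 0.71×59.6 + 0.218×50.3 + 0.49×263 = 182.2
Denominator: 1 + 0.71×0.555 + 0.218×2.76 + 0.49×1.81 = 2.883
R = 182.2/2.883 = 63.19 kJ/min

63.19 kJ/min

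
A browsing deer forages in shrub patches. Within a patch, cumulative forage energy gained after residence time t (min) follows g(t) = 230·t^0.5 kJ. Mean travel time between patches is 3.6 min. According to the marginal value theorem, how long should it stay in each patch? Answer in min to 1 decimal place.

3.6 min

Maximise g(t)/(T+t): set derivative to zero → g'(t)(T+t) = g(t).
g'(t) = 0.5·230·t^-0.5. Setting 0.5·230·t^-0.5 = 230·t^0.5/(3.6+t) gives 0.5(3.6+t) = t, so 0.50·t = 0.5×3.6.
t* = 0.5×3.6/0.50 = 3.6 min.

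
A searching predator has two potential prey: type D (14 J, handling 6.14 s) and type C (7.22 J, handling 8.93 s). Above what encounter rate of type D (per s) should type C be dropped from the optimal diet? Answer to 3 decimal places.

The zero-one rule: include type C iff E₂/h₂ > λE₁/(1+λh₁). Equality gives the switch point.
λE₁h₂ = E₂ + λE₂h₁ ⇒ λ = E₂/(E₁h₂ − E₂h₁) = 7.22/(125 − 44.33) = 0.08948 per s.

0.089 per s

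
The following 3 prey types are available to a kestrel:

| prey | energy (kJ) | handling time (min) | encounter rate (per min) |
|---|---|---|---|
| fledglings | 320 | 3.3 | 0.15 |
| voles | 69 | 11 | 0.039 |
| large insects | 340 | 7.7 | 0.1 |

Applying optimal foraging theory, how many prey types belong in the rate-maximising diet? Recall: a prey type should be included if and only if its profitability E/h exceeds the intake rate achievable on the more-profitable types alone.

Rank by E/h (kJ/min): fledglings 97, large insects 44.2, voles 6.27. Include each in turn until the next type's E/h falls below the running intake rate.
Rate on top 1: 32.11. large insects: 44.2 > 32.11 → include.
Rate on top 2: 36.2. voles: 6.27 < 36.2 → exclude; stop.
Optimal diet: fledglings, large insects — 2 of 3 types.

2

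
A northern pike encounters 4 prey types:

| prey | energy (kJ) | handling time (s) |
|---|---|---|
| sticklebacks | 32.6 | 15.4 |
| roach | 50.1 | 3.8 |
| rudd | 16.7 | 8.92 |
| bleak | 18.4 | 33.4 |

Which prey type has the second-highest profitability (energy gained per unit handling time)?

sticklebacks

Profitability E/h (kJ/s): sticklebacks = 32.6/15.4 = 2.12, roach = 50.1/3.8 = 13.2, rudd = 16.7/8.92 = 1.87, bleak = 18.4/33.4 = 0.551.
Ranked: roach > sticklebacks > rudd > bleak.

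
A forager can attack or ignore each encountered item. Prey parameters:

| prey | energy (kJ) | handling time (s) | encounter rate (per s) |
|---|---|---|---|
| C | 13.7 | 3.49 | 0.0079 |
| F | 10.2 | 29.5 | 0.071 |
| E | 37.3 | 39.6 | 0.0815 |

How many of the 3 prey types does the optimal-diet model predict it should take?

2

Profitabilities (E/h, kJ/s): C 3.93, E 0.942, F 0.346. Add prey in this order while the next type's profitability exceeds the intake rate on those already taken.
Rate on top 1: 0.1053. E: 0.942 > 0.1053 → include.
Rate on top 2: 0.7399. F: 0.346 < 0.7399 → exclude; stop.
Optimal diet: C, E — 2 of 3 types.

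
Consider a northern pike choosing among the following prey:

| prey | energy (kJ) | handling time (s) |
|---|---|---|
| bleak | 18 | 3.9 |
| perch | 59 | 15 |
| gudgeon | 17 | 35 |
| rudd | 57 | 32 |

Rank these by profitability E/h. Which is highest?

bleak

In descending order of E/h:
bleak: 18/3.9 = 4.62 kJ/s
perch: 59/15 = 3.93 kJ/s
rudd: 57/32 = 1.78 kJ/s
gudgeon: 17/35 = 0.486 kJ/s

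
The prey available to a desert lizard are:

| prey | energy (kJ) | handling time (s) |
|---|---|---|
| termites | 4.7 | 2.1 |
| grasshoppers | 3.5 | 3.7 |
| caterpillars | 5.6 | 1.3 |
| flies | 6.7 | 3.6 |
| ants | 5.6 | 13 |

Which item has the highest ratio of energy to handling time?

Profitability E/h (kJ/s): termites = 4.7/2.1 = 2.24, grasshoppers = 3.5/3.7 = 0.946, caterpillars = 5.6/1.3 = 4.31, flies = 6.7/3.6 = 1.86, ants = 5.6/13 = 0.431.
Ranked: caterpillars > termites > flies > grasshoppers > ants.

caterpillars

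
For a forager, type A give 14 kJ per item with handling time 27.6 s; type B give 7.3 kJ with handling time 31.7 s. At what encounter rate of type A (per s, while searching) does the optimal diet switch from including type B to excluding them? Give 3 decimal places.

At the threshold, the rate on type A alone equals the profitability of type B: λ·14/(1 + λ·27.6) = 7.3/31.7 = 0.2303.
Rearranging, λ(14 − 0.2303×27.6) = 0.2303, so λ = 0.2303/7.644 = 0.03013 per s.

0.030 per s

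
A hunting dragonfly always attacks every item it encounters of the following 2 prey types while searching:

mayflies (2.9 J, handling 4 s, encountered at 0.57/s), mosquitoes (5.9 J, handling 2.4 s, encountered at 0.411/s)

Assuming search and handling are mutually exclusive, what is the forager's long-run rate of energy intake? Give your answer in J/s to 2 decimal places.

R = (0.57×2.9 + 0.411×5.9) / (1 + 0.57×4 + 0.411×2.4) = 4.078/4.266 = 0.9558 J/s.

0.96 J/s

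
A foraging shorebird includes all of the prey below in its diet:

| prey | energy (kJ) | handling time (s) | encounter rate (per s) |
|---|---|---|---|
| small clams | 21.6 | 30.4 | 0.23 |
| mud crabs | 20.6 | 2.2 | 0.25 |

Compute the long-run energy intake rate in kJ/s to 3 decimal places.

Energy encountered per unit search time: 0.23×21.6 + 0.25×20.6 = 10.12 kJ/s.
Handling time per unit search time: 0.23×30.4 + 0.25×2.2 = 7.542.
Rate = 10.12/(1 + 7.542) = 1.185 kJ/s.

1.185 kJ/s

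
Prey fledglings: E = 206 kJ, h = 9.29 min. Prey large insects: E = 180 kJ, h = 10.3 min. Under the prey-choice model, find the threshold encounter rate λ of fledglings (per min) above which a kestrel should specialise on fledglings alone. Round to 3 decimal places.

Drop large insects once their profitability E₂/h₂ falls below the rate achievable on fledglings alone: E₂/h₂ = λE₁/(1 + λh₁).
Solve for λ: λE₁h₂ = E₂(1 + λh₁) → λ(E₁h₂ − E₂h₁) = E₂ → λ = E₂/(E₁h₂ − E₂h₁).
λ = 180/(206×10.3 − 180×9.29) = 180/449.6 = 0.4004 per min.

0.400 per min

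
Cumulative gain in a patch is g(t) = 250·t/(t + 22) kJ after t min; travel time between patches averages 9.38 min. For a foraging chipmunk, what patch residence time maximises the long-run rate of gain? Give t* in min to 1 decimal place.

By the marginal value theorem, leave when the instantaneous gain rate g'(t) equals the habitat-wide average g(t)/(T + t).
g'(t) = 250·22/(t + 22)². Setting 250·22/(t+22)² = 250t/[(t+22)(9.38+t)] gives 22(9.38+t) = t(t+22), so t² = 22×9.38 = 206.4.
t* = √206.4 = 14.37 min.

14.4 min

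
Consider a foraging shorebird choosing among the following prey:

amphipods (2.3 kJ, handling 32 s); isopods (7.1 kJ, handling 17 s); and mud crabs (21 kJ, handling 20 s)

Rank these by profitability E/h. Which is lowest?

In descending order of E/h:
mud crabs: 21/20 = 1.05 kJ/s
isopods: 7.1/17 = 0.418 kJ/s
amphipods: 2.3/32 = 0.0719 kJ/s

amphipods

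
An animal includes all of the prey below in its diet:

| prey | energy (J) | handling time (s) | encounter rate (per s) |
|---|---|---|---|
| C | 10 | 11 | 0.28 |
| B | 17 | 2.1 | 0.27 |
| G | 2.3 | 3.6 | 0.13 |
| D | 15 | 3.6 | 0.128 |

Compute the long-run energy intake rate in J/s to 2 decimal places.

1.72 J/s

Energy encountered per unit search time: 0.28×10 + 0.27×17 + 0.13×2.3 + 0.128×15 = 9.609 J/s.
Handling time per unit search time: 0.28×11 + 0.27×2.1 + 0.13×3.6 + 0.128×3.6 = 4.576.
Rate = 9.609/(1 + 4.576) = 1.723 J/s.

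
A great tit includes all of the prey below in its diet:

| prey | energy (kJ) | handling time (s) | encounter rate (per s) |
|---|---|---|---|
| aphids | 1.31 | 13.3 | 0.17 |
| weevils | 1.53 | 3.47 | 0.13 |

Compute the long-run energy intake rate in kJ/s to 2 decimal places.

Energy encountered per unit search time: 0.17×1.31 + 0.13×1.53 = 0.4216 kJ/s.
Handling time per unit search time: 0.17×13.3 + 0.13×3.47 = 2.712.
Rate = 0.4216/(1 + 2.712) = 0.1136 kJ/s.

0.11 kJ/s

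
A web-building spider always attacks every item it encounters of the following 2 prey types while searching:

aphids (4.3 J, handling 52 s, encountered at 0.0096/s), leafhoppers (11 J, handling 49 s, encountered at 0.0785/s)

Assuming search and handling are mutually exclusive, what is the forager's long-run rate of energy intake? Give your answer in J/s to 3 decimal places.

R = (0.0096×4.3 + 0.0785×11) / (1 + 0.0096×52 + 0.0785×49) = 0.9048/5.346 = 0.1693 J/s.

0.169 J/s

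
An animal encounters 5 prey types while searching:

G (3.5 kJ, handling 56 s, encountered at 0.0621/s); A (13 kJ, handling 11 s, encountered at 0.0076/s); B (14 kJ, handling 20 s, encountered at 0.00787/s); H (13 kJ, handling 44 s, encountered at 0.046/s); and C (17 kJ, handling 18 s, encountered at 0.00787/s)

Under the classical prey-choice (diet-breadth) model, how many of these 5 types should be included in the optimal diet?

4

E/h in descending order: A 1.18, C 0.944, B 0.7, H 0.295, G 0.0625 kJ/s. The optimal diet is the largest prefix of this list for which every included type satisfies E_i/h_i > R on the types above it.
Rate on top 1: 0.09118. C: 0.944 > 0.09118 → include.
Rate on top 2: 0.1898. B: 0.7 > 0.1898 → include.
Rate on top 3: 0.2479. H: 0.295 > 0.2479 → include.
Rate on top 4: 0.2762. G: 0.0625 < 0.2762 → exclude; stop.
Optimal diet: A, C, B, H — 4 of 5 types.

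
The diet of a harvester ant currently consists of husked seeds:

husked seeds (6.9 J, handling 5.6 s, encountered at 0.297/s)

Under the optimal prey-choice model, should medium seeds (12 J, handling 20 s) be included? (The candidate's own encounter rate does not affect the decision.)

Current rate: (0.297×6.9)/(1 + 0.297×5.6) = 0.7695 J/s.
Profitability of medium seeds: 12/20 = 0.6 J/s.
Since 0.6 < R, time spent handling medium seeds is better spent searching.

No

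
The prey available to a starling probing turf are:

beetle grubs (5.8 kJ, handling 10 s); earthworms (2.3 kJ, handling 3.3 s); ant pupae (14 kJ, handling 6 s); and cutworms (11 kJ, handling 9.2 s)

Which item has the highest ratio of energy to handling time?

ant pupae

Profitability E/h (kJ/s): beetle grubs = 5.8/10 = 0.58, earthworms = 2.3/3.3 = 0.697, ant pupae = 14/6 = 2.33, cutworms = 11/9.2 = 1.2.
Ranked: ant pupae > cutworms > earthworms > beetle grubs.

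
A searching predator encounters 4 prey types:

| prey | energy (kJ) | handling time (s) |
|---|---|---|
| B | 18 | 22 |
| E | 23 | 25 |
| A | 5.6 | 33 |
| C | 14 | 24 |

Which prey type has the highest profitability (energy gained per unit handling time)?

E

Profitability E/h (kJ/s): B = 18/22 = 0.818, E = 23/25 = 0.92, A = 5.6/33 = 0.17, C = 14/24 = 0.583.
Ranked: E > B > C > A.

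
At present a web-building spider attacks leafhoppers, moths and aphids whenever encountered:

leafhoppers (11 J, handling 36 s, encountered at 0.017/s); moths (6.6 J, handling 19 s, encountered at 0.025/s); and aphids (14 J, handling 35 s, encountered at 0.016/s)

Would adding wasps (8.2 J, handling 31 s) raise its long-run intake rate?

Current rate: (0.017×11 + 0.025×6.6 + 0.016×14)/(1 + 0.017×36 + 0.025×19 + 0.016×35) = 0.2176 J/s.
Profitability of wasps: 8.2/31 = 0.2645 J/s.
Since 0.2645 > R, including wasps increases the long-run rate.

Yes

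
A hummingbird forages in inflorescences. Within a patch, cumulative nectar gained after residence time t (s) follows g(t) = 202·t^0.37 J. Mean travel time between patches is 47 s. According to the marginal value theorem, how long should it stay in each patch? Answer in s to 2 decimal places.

27.60 s

By the marginal value theorem, leave when the instantaneous gain rate g'(t) equals the habitat-wide average g(t)/(T + t).
g'(t) = 0.37·202·t^-0.63. Setting 0.37·202·t^-0.63 = 202·t^0.37/(47+t) gives 0.37(47+t) = t, so 0.63·t = 0.37×47.
t* = 0.37×47/0.63 = 27.6 s.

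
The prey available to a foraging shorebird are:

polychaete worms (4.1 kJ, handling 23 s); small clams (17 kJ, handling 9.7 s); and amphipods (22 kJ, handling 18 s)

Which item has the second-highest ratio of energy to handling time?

Profitability E/h (kJ/s): polychaete worms = 4.1/23 = 0.178, small clams = 17/9.7 = 1.75, amphipods = 22/18 = 1.22.
Ranked: small clams > amphipods > polychaete worms.

amphipods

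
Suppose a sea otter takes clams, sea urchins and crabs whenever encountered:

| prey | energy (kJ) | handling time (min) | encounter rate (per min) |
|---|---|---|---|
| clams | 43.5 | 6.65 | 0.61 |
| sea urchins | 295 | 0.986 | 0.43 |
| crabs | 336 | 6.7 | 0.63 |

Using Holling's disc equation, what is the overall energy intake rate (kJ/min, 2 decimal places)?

37.63 kJ/min

Energy encountered per unit search time: 0.61×43.5 + 0.43×295 + 0.63×336 = 365.1 kJ/min.
Handling time per unit search time: 0.61×6.65 + 0.43×0.986 + 0.63×6.7 = 8.701.
Rate = 365.1/(1 + 8.701) = 37.63 kJ/min.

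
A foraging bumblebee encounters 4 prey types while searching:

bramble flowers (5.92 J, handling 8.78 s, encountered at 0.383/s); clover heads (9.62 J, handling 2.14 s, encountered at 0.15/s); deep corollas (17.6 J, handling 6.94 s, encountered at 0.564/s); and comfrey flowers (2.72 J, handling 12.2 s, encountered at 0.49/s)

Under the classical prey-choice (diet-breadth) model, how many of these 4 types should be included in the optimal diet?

E/h in descending order: clover heads 4.5, deep corollas 2.54, bramble flowers 0.674, comfrey flowers 0.223 J/s. The optimal diet is the largest prefix of this list for which every included type satisfies E_i/h_i > R on the types above it.
Rate on top 1: 1.092. deep corollas: 2.54 > 1.092 → include.
Rate on top 2: 2.172. bramble flowers: 0.674 < 2.172 → exclude; stop.
Optimal diet: clover heads, deep corollas — 2 of 4 types.

2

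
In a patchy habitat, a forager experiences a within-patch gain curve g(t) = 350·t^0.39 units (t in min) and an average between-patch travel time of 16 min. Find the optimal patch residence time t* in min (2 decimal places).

Maximise g(t)/(T+t): set derivative to zero → g'(t)(T+t) = g(t).
g'(t) = 0.39·350·t^-0.61. Setting 0.39·350·t^-0.61 = 350·t^0.39/(16+t) gives 0.39(16+t) = t, so 0.61·t = 0.39×16.
t* = 0.39×16/0.61 = 10.23 min.

10.23 min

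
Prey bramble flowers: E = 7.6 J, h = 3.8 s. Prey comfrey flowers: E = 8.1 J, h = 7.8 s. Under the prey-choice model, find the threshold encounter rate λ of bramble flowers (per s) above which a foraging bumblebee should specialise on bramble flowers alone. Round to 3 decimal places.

At the threshold, the rate on bramble flowers alone equals the profitability of comfrey flowers: λ·7.6/(1 + λ·3.8) = 8.1/7.8 = 1.038.
Rearranging, λ(7.6 − 1.038×3.8) = 1.038, so λ = 1.038/3.654 = 0.2842 per s.

0.284 per s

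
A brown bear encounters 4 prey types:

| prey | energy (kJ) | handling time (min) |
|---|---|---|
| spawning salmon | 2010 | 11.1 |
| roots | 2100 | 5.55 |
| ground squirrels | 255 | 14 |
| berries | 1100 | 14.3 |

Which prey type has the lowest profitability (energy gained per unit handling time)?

ground squirrels

In descending order of E/h:
roots: 2100/5.55 = 378 kJ/min
spawning salmon: 2010/11.1 = 181 kJ/min
berries: 1100/14.3 = 76.9 kJ/min
ground squirrels: 255/14 = 18.2 kJ/min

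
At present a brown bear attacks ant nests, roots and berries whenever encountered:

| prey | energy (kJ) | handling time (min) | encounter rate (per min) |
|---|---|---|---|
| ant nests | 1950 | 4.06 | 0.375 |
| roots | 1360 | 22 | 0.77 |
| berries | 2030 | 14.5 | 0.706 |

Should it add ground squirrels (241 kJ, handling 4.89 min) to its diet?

No

Intake rate on the current diet: R = (0.375×1950 + 0.77×1360 + 0.706×2030) / (1 + 0.375×4.06 + 0.77×22 + 0.706×14.5) = 3212/29.7 = 108.1 kJ/min.
Profitability of ground squirrels: 241/4.89 = 49.28 kJ/min.
Since 49.28 < R, time spent handling ground squirrels is better spent searching.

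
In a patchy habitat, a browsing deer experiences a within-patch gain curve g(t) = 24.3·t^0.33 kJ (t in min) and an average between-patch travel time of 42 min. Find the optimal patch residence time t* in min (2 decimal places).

By the marginal value theorem, leave when the instantaneous gain rate g'(t) equals the habitat-wide average g(t)/(T + t).
g'(t) = 0.33·24.3·t^-0.67. Setting 0.33·24.3·t^-0.67 = 24.3·t^0.33/(42+t) gives 0.33(42+t) = t, so 0.67·t = 0.33×42.
t* = 0.33×42/0.67 = 20.69 min.

20.69 min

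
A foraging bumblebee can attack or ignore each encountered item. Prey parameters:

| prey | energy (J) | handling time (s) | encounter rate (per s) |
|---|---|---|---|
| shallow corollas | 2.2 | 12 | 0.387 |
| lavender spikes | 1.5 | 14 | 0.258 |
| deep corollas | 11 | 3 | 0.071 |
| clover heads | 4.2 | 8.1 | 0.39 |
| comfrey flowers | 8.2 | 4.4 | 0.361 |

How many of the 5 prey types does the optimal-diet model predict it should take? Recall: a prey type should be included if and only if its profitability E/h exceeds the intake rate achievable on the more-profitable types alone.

2

Rank by E/h (J/s): deep corollas 3.67, comfrey flowers 1.86, clover heads 0.519, shallow corollas 0.183, lavender spikes 0.107. Include each in turn until the next type's E/h falls below the running intake rate.
Rate on top 1: 0.6439. comfrey flowers: 1.86 > 0.6439 → include.
Rate on top 2: 1.335. clover heads: 0.519 < 1.335 → exclude; stop.
Optimal diet: deep corollas, comfrey flowers — 2 of 5 types.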